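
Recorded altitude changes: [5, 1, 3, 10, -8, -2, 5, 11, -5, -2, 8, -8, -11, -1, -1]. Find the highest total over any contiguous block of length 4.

19

[5, 1, 3, 10] → sum 19
[1, 3, 10, -8] → sum 6
[3, 10, -8, -2] → sum 3
[10, -8, -2, 5] → sum 5
[-8, -2, 5, 11] → sum 6
[-2, 5, 11, -5] → sum 9
[5, 11, -5, -2] → sum 9
[11, -5, -2, 8] → sum 12
[-5, -2, 8, -8] → sum -7
[-2, 8, -8, -11] → sum -13
[8, -8, -11, -1] → sum -12
[-8, -11, -1, -1] → sum -21
Highest of these is 19.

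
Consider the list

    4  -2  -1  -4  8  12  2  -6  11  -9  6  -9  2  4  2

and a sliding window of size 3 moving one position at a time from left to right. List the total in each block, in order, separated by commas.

1, -7, 3, 16, 22, 8, 7, -4, 8, -12, -1, -3, 8

[4, -2, -1] → sum 1
[-2, -1, -4] → sum -7
[-1, -4, 8] → sum 3
[-4, 8, 12] → sum 16
[8, 12, 2] → sum 22
[12, 2, -6] → sum 8
[2, -6, 11] → sum 7
[-6, 11, -9] → sum -4
[11, -9, 6] → sum 8
[-9, 6, -9] → sum -12
[6, -9, 2] → sum -1
[-9, 2, 4] → sum -3
[2, 4, 2] → sum 8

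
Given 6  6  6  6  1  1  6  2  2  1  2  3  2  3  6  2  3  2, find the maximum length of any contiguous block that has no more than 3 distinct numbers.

[6] 1 distinct, len 1
[6, 6] 1 distinct, len 2
[6, 6, 6] 1 distinct, len 3
[6, 6, 6, 6] 1 distinct, len 4
[6, 6, 6, 6, 1] 2 distinct, len 5
[6, 6, 6, 6, 1, 1] 2 distinct, len 6
[6, 6, 6, 6, 1, 1, 6] 2 distinct, len 7
[6, 6, 6, 6, 1, 1, 6, 2] 3 distinct, len 8
[6, 6, 6, 6, 1, 1, 6, 2, 2] 3 distinct, len 9
[6, 6, 6, 6, 1, 1, 6, 2, 2, 1] 3 distinct, len 10
[6, 6, 6, 6, 1, 1, 6, 2, 2, 1, 2] 3 distinct, len 11
[2, 2, 1, 2, 3] 3 distinct, len 5
[2, 2, 1, 2, 3, 2] 3 distinct, len 6
[2, 2, 1, 2, 3, 2, 3] 3 distinct, len 7
[2, 3, 2, 3, 6] 3 distinct, len 5
[2, 3, 2, 3, 6, 2] 3 distinct, len 6
[2, 3, 2, 3, 6, 2, 3] 3 distinct, len 7
[2, 3, 2, 3, 6, 2, 3, 2] 3 distinct, len 8
Longest length with ≤3 distinct: 11.

11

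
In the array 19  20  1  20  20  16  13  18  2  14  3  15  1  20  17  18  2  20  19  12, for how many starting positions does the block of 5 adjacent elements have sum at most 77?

14

[19, 20, 1, 20, 20] → sum 80
[20, 1, 20, 20, 16] → sum 77  ≤ 77 ✓
[1, 20, 20, 16, 13] → sum 70  ≤ 77 ✓
[20, 20, 16, 13, 18] → sum 87
[20, 16, 13, 18, 2] → sum 69  ≤ 77 ✓
[16, 13, 18, 2, 14] → sum 63  ≤ 77 ✓
[13, 18, 2, 14, 3] → sum 50  ≤ 77 ✓
[18, 2, 14, 3, 15] → sum 52  ≤ 77 ✓
[2, 14, 3, 15, 1] → sum 35  ≤ 77 ✓
[14, 3, 15, 1, 20] → sum 53  ≤ 77 ✓
[3, 15, 1, 20, 17] → sum 56  ≤ 77 ✓
[15, 1, 20, 17, 18] → sum 71  ≤ 77 ✓
[1, 20, 17, 18, 2] → sum 58  ≤ 77 ✓
[20, 17, 18, 2, 20] → sum 77  ≤ 77 ✓
[17, 18, 2, 20, 19] → sum 76  ≤ 77 ✓
[18, 2, 20, 19, 12] → sum 71  ≤ 77 ✓
14 windows satisfy the condition.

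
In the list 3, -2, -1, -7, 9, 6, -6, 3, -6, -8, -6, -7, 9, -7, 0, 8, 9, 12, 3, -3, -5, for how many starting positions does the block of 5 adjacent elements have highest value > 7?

14

[3, -2, -1, -7, 9] → max 9  > 7 ✓
[-2, -1, -7, 9, 6] → max 9  > 7 ✓
[-1, -7, 9, 6, -6] → max 9  > 7 ✓
[-7, 9, 6, -6, 3] → max 9  > 7 ✓
[9, 6, -6, 3, -6] → max 9  > 7 ✓
[6, -6, 3, -6, -8] → max 6
[-6, 3, -6, -8, -6] → max 3
[3, -6, -8, -6, -7] → max 3
[-6, -8, -6, -7, 9] → max 9  > 7 ✓
[-8, -6, -7, 9, -7] → max 9  > 7 ✓
[-6, -7, 9, -7, 0] → max 9  > 7 ✓
[-7, 9, -7, 0, 8] → max 9  > 7 ✓
[9, -7, 0, 8, 9] → max 9  > 7 ✓
[-7, 0, 8, 9, 12] → max 12  > 7 ✓
[0, 8, 9, 12, 3] → max 12  > 7 ✓
[8, 9, 12, 3, -3] → max 12  > 7 ✓
[9, 12, 3, -3, -5] → max 12  > 7 ✓
14 windows satisfy the condition.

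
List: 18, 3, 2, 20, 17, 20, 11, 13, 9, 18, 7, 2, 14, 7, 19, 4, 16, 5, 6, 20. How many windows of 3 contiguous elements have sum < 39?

(18, 3, 2) → sum 23  < 39 ✓
(3, 2, 20) → sum 25  < 39 ✓
(2, 20, 17) → sum 39
(20, 17, 20) → sum 57
(17, 20, 11) → sum 48
(20, 11, 13) → sum 44
(11, 13, 9) → sum 33  < 39 ✓
(13, 9, 18) → sum 40
(9, 18, 7) → sum 34  < 39 ✓
(18, 7, 2) → sum 27  < 39 ✓
(7, 2, 14) → sum 23  < 39 ✓
(2, 14, 7) → sum 23  < 39 ✓
(14, 7, 19) → sum 40
(7, 19, 4) → sum 30  < 39 ✓
(19, 4, 16) → sum 39
(4, 16, 5) → sum 25  < 39 ✓
(16, 5, 6) → sum 27  < 39 ✓
(5, 6, 20) → sum 31  < 39 ✓
11 windows satisfy the condition.

11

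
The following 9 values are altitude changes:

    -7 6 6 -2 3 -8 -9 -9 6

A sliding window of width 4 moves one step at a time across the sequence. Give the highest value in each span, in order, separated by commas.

-7 6 6 -2 → max 6
6 6 -2 3 → max 6
6 -2 3 -8 → max 6
-2 3 -8 -9 → max 3
3 -8 -9 -9 → max 3
-8 -9 -9 6 → max 6

6, 6, 6, 3, 3, 6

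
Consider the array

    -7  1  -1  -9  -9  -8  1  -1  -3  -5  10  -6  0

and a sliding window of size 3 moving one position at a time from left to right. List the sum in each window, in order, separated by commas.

-7 1 -1 → sum -7
1 -1 -9 → sum -9
-1 -9 -9 → sum -19
-9 -9 -8 → sum -26
-9 -8 1 → sum -16
-8 1 -1 → sum -8
1 -1 -3 → sum -3
-1 -3 -5 → sum -9
-3 -5 10 → sum 2
-5 10 -6 → sum -1
10 -6 0 → sum 4

-7, -9, -19, -26, -16, -8, -3, -9, 2, -1, 4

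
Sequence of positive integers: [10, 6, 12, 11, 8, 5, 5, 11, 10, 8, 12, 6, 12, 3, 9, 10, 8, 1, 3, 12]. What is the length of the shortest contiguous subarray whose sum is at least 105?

add 10: running sum 10 < 105
add 6: running sum 16 < 105
add 12: running sum 28 < 105
add 11: running sum 39 < 105
add 8: running sum 47 < 105
add 5: running sum 52 < 105
add 5: running sum 57 < 105
add 11: running sum 68 < 105
add 10: running sum 78 < 105
add 8: running sum 86 < 105
add 12: running sum 98 < 105
add 6: running sum 104 < 105
end 12: [6, 12, 11, 8, 5, 5, 11, 10, 8, 12, 6, 12] sum 106, len 12
end 13: [6, 12, 11, 8, 5, 5, 11, 10, 8, 12, 6, 12, 3] sum 109, len 13
end 14: [12, 11, 8, 5, 5, 11, 10, 8, 12, 6, 12, 3, 9] sum 112, len 13
end 15: [11, 8, 5, 5, 11, 10, 8, 12, 6, 12, 3, 9, 10] sum 110, len 13
end 16: [8, 5, 5, 11, 10, 8, 12, 6, 12, 3, 9, 10, 8] sum 107, len 13
end 17: [8, 5, 5, 11, 10, 8, 12, 6, 12, 3, 9, 10, 8, 1] sum 108, len 14
end 18: [8, 5, 5, 11, 10, 8, 12, 6, 12, 3, 9, 10, 8, 1, 3] sum 111, len 15
end 19: [11, 10, 8, 12, 6, 12, 3, 9, 10, 8, 1, 3, 12] sum 105, len 13
Shortest qualifying length: 12.

12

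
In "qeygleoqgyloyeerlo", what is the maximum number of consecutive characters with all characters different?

6

add q: [q] len 1
add e: [q, e] len 2
add y: [q, e, y] len 3
add g: [q, e, y, g] len 4
add l: [q, e, y, g, l] len 5
add e (repeat e, move left end past it): [y, g, l, e] len 4
add o: [y, g, l, e, o] len 5
add q: [y, g, l, e, o, q] len 6
add g (repeat g, move left end past it): [l, e, o, q, g] len 5
add y: [l, e, o, q, g, y] len 6
add l (repeat l, move left end past it): [e, o, q, g, y, l] len 6
add o (repeat o, move left end past it): [q, g, y, l, o] len 5
add y (repeat y, move left end past it): [l, o, y] len 3
add e: [l, o, y, e] len 4
add e (repeat e, move left end past it): [e] len 1
add r: [e, r] len 2
add l: [e, r, l] len 3
add o: [e, r, l, o] len 4
Longest all-distinct length: 6.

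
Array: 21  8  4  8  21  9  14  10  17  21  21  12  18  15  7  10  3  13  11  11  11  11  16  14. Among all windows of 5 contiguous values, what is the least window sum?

Window sums for each of the 20 positions:
(21, 8, 4, 8, 21) → sum 62
(8, 4, 8, 21, 9) → sum 50
(4, 8, 21, 9, 14) → sum 56
(8, 21, 9, 14, 10) → sum 62
(21, 9, 14, 10, 17) → sum 71
(9, 14, 10, 17, 21) → sum 71
(14, 10, 17, 21, 21) → sum 83
(10, 17, 21, 21, 12) → sum 81
(17, 21, 21, 12, 18) → sum 89
(21, 21, 12, 18, 15) → sum 87
(21, 12, 18, 15, 7) → sum 73
(12, 18, 15, 7, 10) → sum 62
(18, 15, 7, 10, 3) → sum 53
(15, 7, 10, 3, 13) → sum 48
(7, 10, 3, 13, 11) → sum 44
(10, 3, 13, 11, 11) → sum 48
(3, 13, 11, 11, 11) → sum 49
(13, 11, 11, 11, 11) → sum 57
(11, 11, 11, 11, 16) → sum 60
(11, 11, 11, 16, 14) → sum 63
Least of these is 44.

44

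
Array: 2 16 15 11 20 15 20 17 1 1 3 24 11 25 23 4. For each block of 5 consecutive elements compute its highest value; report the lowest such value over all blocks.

20

[2, 16, 15, 11, 20] → max 20
[16, 15, 11, 20, 15] → max 20
[15, 11, 20, 15, 20] → max 20
[11, 20, 15, 20, 17] → max 20
[20, 15, 20, 17, 1] → max 20
[15, 20, 17, 1, 1] → max 20
[20, 17, 1, 1, 3] → max 20
[17, 1, 1, 3, 24] → max 24
[1, 1, 3, 24, 11] → max 24
[1, 3, 24, 11, 25] → max 25
[3, 24, 11, 25, 23] → max 25
[24, 11, 25, 23, 4] → max 25
Lowest of these is 20.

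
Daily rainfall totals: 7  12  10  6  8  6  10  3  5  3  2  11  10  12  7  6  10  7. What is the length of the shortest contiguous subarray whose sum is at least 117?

add 7: running sum 7 < 117
add 12: running sum 19 < 117
add 10: running sum 29 < 117
add 6: running sum 35 < 117
add 8: running sum 43 < 117
add 6: running sum 49 < 117
add 10: running sum 59 < 117
add 3: running sum 62 < 117
add 5: running sum 67 < 117
add 3: running sum 70 < 117
add 2: running sum 72 < 117
add 11: running sum 83 < 117
add 10: running sum 93 < 117
add 12: running sum 105 < 117
add 7: running sum 112 < 117
end 15: [7, 12, 10, 6, 8, 6, 10, 3, 5, 3, 2, 11, 10, 12, 7, 6] sum 118, len 16
end 16: [12, 10, 6, 8, 6, 10, 3, 5, 3, 2, 11, 10, 12, 7, 6, 10] sum 121, len 16
end 17: [12, 10, 6, 8, 6, 10, 3, 5, 3, 2, 11, 10, 12, 7, 6, 10, 7] sum 128, len 17
Shortest qualifying length: 16.

16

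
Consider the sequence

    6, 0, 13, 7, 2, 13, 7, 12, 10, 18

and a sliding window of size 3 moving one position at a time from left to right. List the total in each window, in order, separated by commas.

19, 20, 22, 22, 22, 32, 29, 40

(6, 0, 13) → sum 19
(0, 13, 7) → sum 20
(13, 7, 2) → sum 22
(7, 2, 13) → sum 22
(2, 13, 7) → sum 22
(13, 7, 12) → sum 32
(7, 12, 10) → sum 29
(12, 10, 18) → sum 40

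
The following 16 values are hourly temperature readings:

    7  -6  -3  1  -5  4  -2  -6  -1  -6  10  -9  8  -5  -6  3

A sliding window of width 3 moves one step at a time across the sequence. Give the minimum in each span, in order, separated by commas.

Sliding a size-3 window across the 16 values:
7 -6 -3 → min -6
-6 -3 1 → min -6
-3 1 -5 → min -5
1 -5 4 → min -5
-5 4 -2 → min -5
4 -2 -6 → min -6
-2 -6 -1 → min -6
-6 -1 -6 → min -6
-1 -6 10 → min -6
-6 10 -9 → min -9
10 -9 8 → min -9
-9 8 -5 → min -9
8 -5 -6 → min -6
-5 -6 3 → min -6

-6, -6, -5, -5, -5, -6, -6, -6, -6, -9, -9, -9, -6, -6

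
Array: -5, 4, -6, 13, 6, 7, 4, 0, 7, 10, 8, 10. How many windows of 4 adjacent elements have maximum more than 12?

4

-5 4 -6 13 → max 13  > 12 ✓
4 -6 13 6 → max 13  > 12 ✓
-6 13 6 7 → max 13  > 12 ✓
13 6 7 4 → max 13  > 12 ✓
6 7 4 0 → max 7
7 4 0 7 → max 7
4 0 7 10 → max 10
0 7 10 8 → max 10
7 10 8 10 → max 10
4 windows satisfy the condition.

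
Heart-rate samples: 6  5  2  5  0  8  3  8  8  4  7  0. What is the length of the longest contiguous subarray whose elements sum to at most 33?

Extend to the right; shrink from the left whenever the sum exceeds 33:
[6] sum 6 len 1
[6, 5] sum 11 len 2
[6, 5, 2] sum 13 len 3
[6, 5, 2, 5] sum 18 len 4
[6, 5, 2, 5, 0] sum 18 len 5
[6, 5, 2, 5, 0, 8] sum 26 len 6
[6, 5, 2, 5, 0, 8, 3] sum 29 len 7
[5, 2, 5, 0, 8, 3, 8] sum 31 len 7
[5, 0, 8, 3, 8, 8] sum 32 len 6
[0, 8, 3, 8, 8, 4] sum 31 len 6
[3, 8, 8, 4, 7] sum 30 len 5
[3, 8, 8, 4, 7, 0] sum 30 len 6
Longest length seen: 7.

7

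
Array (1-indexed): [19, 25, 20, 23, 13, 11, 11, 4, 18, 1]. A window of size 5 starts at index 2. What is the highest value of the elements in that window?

25

Elements at indices 2..6: 25, 20, 23, 13, 11
max(25, 20, 23, 13, 11) = 25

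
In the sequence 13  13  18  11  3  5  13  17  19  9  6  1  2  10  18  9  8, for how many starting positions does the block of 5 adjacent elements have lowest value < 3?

6

[13, 13, 18, 11, 3] → min 3
[13, 18, 11, 3, 5] → min 3
[18, 11, 3, 5, 13] → min 3
[11, 3, 5, 13, 17] → min 3
[3, 5, 13, 17, 19] → min 3
[5, 13, 17, 19, 9] → min 5
[13, 17, 19, 9, 6] → min 6
[17, 19, 9, 6, 1] → min 1  < 3 ✓
[19, 9, 6, 1, 2] → min 1  < 3 ✓
[9, 6, 1, 2, 10] → min 1  < 3 ✓
[6, 1, 2, 10, 18] → min 1  < 3 ✓
[1, 2, 10, 18, 9] → min 1  < 3 ✓
[2, 10, 18, 9, 8] → min 2  < 3 ✓
6 windows satisfy the condition.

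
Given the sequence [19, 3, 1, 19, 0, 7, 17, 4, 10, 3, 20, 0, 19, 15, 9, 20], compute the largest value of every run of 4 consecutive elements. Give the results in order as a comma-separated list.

19, 19, 19, 19, 17, 17, 17, 20, 20, 20, 20, 19, 20

(19, 3, 1, 19) → max 19
(3, 1, 19, 0) → max 19
(1, 19, 0, 7) → max 19
(19, 0, 7, 17) → max 19
(0, 7, 17, 4) → max 17
(7, 17, 4, 10) → max 17
(17, 4, 10, 3) → max 17
(4, 10, 3, 20) → max 20
(10, 3, 20, 0) → max 20
(3, 20, 0, 19) → max 20
(20, 0, 19, 15) → max 20
(0, 19, 15, 9) → max 19
(19, 15, 9, 20) → max 20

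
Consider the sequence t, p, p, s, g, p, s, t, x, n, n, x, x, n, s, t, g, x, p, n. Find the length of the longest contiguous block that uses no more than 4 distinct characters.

[t] 1 distinct, len 1
[t, p] 2 distinct, len 2
[t, p, p] 2 distinct, len 3
[t, p, p, s] 3 distinct, len 4
[t, p, p, s, g] 4 distinct, len 5
[t, p, p, s, g, p] 4 distinct, len 6
[t, p, p, s, g, p, s] 4 distinct, len 7
[t, p, p, s, g, p, s, t] 4 distinct, len 8
[p, s, t, x] 4 distinct, len 4
[s, t, x, n] 4 distinct, len 4
[s, t, x, n, n] 4 distinct, len 5
[s, t, x, n, n, x] 4 distinct, len 6
[s, t, x, n, n, x, x] 4 distinct, len 7
[s, t, x, n, n, x, x, n] 4 distinct, len 8
[s, t, x, n, n, x, x, n, s] 4 distinct, len 9
[s, t, x, n, n, x, x, n, s, t] 4 distinct, len 10
[n, s, t, g] 4 distinct, len 4
[s, t, g, x] 4 distinct, len 4
[t, g, x, p] 4 distinct, len 4
[g, x, p, n] 4 distinct, len 4
Longest length with ≤4 distinct: 10.

10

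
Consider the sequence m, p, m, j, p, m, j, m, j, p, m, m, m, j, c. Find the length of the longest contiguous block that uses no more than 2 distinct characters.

4

add m: window [m] (1 distinct), len 1
add p: window [m, p] (2 distinct), len 2
add m: window [m, p, m] (2 distinct), len 3
add j: window [m, j] (2 distinct), len 2
add p: window [j, p] (2 distinct), len 2
add m: window [p, m] (2 distinct), len 2
add j: window [m, j] (2 distinct), len 2
add m: window [m, j, m] (2 distinct), len 3
add j: window [m, j, m, j] (2 distinct), len 4
add p: window [j, p] (2 distinct), len 2
add m: window [p, m] (2 distinct), len 2
add m: window [p, m, m] (2 distinct), len 3
add m: window [p, m, m, m] (2 distinct), len 4
add j: window [m, m, m, j] (2 distinct), len 4
add c: window [j, c] (2 distinct), len 2
Longest length with ≤2 distinct: 4.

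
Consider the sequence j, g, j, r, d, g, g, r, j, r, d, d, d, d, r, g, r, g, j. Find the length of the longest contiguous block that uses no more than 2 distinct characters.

6

Extend right; when distinct count exceeds 2, shrink from the left:
add j: window [j] (1 distinct), len 1
add g: window [j, g] (2 distinct), len 2
add j: window [j, g, j] (2 distinct), len 3
add r: window [j, r] (2 distinct), len 2
add d: window [r, d] (2 distinct), len 2
add g: window [d, g] (2 distinct), len 2
add g: window [d, g, g] (2 distinct), len 3
add r: window [g, g, r] (2 distinct), len 3
add j: window [r, j] (2 distinct), len 2
add r: window [r, j, r] (2 distinct), len 3
add d: window [r, d] (2 distinct), len 2
add d: window [r, d, d] (2 distinct), len 3
add d: window [r, d, d, d] (2 distinct), len 4
add d: window [r, d, d, d, d] (2 distinct), len 5
add r: window [r, d, d, d, d, r] (2 distinct), len 6
add g: window [r, g] (2 distinct), len 2
add r: window [r, g, r] (2 distinct), len 3
add g: window [r, g, r, g] (2 distinct), len 4
add j: window [g, j] (2 distinct), len 2
Longest length with ≤2 distinct: 6.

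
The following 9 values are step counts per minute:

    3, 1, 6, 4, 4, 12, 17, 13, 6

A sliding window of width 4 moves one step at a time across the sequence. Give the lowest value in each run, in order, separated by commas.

3 1 6 4 → min 1
1 6 4 4 → min 1
6 4 4 12 → min 4
4 4 12 17 → min 4
4 12 17 13 → min 4
12 17 13 6 → min 6

1, 1, 4, 4, 4, 6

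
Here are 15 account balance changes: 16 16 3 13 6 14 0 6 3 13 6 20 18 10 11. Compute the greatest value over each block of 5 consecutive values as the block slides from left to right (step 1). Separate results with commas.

16 16 3 13 6 → max 16
16 3 13 6 14 → max 16
3 13 6 14 0 → max 14
13 6 14 0 6 → max 14
6 14 0 6 3 → max 14
14 0 6 3 13 → max 14
0 6 3 13 6 → max 13
6 3 13 6 20 → max 20
3 13 6 20 18 → max 20
13 6 20 18 10 → max 20
6 20 18 10 11 → max 20

16, 16, 14, 14, 14, 14, 13, 20, 20, 20, 20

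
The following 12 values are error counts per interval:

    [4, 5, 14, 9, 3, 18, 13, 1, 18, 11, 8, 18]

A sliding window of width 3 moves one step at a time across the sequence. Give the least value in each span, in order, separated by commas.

4, 5, 3, 3, 3, 1, 1, 1, 8, 8

[4, 5, 14] → min 4
[5, 14, 9] → min 5
[14, 9, 3] → min 3
[9, 3, 18] → min 3
[3, 18, 13] → min 3
[18, 13, 1] → min 1
[13, 1, 18] → min 1
[1, 18, 11] → min 1
[18, 11, 8] → min 8
[11, 8, 18] → min 8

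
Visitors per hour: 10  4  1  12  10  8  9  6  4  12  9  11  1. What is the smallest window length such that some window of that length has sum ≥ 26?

3

add 10: running sum 10 < 26
add 4: running sum 14 < 26
add 1: running sum 15 < 26
add 12: shortest ending here [10, 4, 1, 12] sum 27, len 4
add 10: shortest ending here [4, 1, 12, 10] sum 27, len 4
add 8: shortest ending here [12, 10, 8] sum 30, len 3
add 9: shortest ending here [10, 8, 9] sum 27, len 3
add 6: shortest ending here [10, 8, 9, 6] sum 33, len 4
add 4: shortest ending here [8, 9, 6, 4] sum 27, len 4
add 12: shortest ending here [9, 6, 4, 12] sum 31, len 4
add 9: shortest ending here [6, 4, 12, 9] sum 31, len 4
add 11: shortest ending here [12, 9, 11] sum 32, len 3
add 1: shortest ending here [12, 9, 11, 1] sum 33, len 4
Shortest qualifying length: 3.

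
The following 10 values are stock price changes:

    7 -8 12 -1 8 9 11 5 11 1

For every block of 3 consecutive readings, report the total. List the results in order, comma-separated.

11, 3, 19, 16, 28, 25, 27, 17

(7, -8, 12) → sum 11
(-8, 12, -1) → sum 3
(12, -1, 8) → sum 19
(-1, 8, 9) → sum 16
(8, 9, 11) → sum 28
(9, 11, 5) → sum 25
(11, 5, 11) → sum 27
(5, 11, 1) → sum 17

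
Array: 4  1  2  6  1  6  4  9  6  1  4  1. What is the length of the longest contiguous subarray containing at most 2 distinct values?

Extend right; when distinct count exceeds 2, shrink from the left:
add 4: window [4] (1 distinct), len 1
add 1: window [4, 1] (2 distinct), len 2
add 2: window [1, 2] (2 distinct), len 2
add 6: window [2, 6] (2 distinct), len 2
add 1: window [6, 1] (2 distinct), len 2
add 6: window [6, 1, 6] (2 distinct), len 3
add 4: window [6, 4] (2 distinct), len 2
add 9: window [4, 9] (2 distinct), len 2
add 6: window [9, 6] (2 distinct), len 2
add 1: window [6, 1] (2 distinct), len 2
add 4: window [1, 4] (2 distinct), len 2
add 1: window [1, 4, 1] (2 distinct), len 3
Longest length with ≤2 distinct: 3.

3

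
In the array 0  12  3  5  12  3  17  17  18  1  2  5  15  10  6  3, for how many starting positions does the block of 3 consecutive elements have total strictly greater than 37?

1

0 12 3 → sum 15
12 3 5 → sum 20
3 5 12 → sum 20
5 12 3 → sum 20
12 3 17 → sum 32
3 17 17 → sum 37
17 17 18 → sum 52  > 37 ✓
17 18 1 → sum 36
18 1 2 → sum 21
1 2 5 → sum 8
2 5 15 → sum 22
5 15 10 → sum 30
15 10 6 → sum 31
10 6 3 → sum 19
1 window satisfy the condition.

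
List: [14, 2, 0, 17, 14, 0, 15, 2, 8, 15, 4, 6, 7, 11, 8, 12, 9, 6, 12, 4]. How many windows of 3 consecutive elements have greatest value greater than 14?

9

14 2 0 → max 14
2 0 17 → max 17  > 14 ✓
0 17 14 → max 17  > 14 ✓
17 14 0 → max 17  > 14 ✓
14 0 15 → max 15  > 14 ✓
0 15 2 → max 15  > 14 ✓
15 2 8 → max 15  > 14 ✓
2 8 15 → max 15  > 14 ✓
8 15 4 → max 15  > 14 ✓
15 4 6 → max 15  > 14 ✓
4 6 7 → max 7
6 7 11 → max 11
7 11 8 → max 11
11 8 12 → max 12
8 12 9 → max 12
12 9 6 → max 12
9 6 12 → max 12
6 12 4 → max 12
9 windows satisfy the condition.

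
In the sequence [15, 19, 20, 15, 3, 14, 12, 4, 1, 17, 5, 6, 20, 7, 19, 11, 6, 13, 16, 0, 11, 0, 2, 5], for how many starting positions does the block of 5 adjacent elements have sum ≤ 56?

13

(15, 19, 20, 15, 3) → sum 72
(19, 20, 15, 3, 14) → sum 71
(20, 15, 3, 14, 12) → sum 64
(15, 3, 14, 12, 4) → sum 48  ≤ 56 ✓
(3, 14, 12, 4, 1) → sum 34  ≤ 56 ✓
(14, 12, 4, 1, 17) → sum 48  ≤ 56 ✓
(12, 4, 1, 17, 5) → sum 39  ≤ 56 ✓
(4, 1, 17, 5, 6) → sum 33  ≤ 56 ✓
(1, 17, 5, 6, 20) → sum 49  ≤ 56 ✓
(17, 5, 6, 20, 7) → sum 55  ≤ 56 ✓
(5, 6, 20, 7, 19) → sum 57
(6, 20, 7, 19, 11) → sum 63
(20, 7, 19, 11, 6) → sum 63
(7, 19, 11, 6, 13) → sum 56  ≤ 56 ✓
(19, 11, 6, 13, 16) → sum 65
(11, 6, 13, 16, 0) → sum 46  ≤ 56 ✓
(6, 13, 16, 0, 11) → sum 46  ≤ 56 ✓
(13, 16, 0, 11, 0) → sum 40  ≤ 56 ✓
(16, 0, 11, 0, 2) → sum 29  ≤ 56 ✓
(0, 11, 0, 2, 5) → sum 18  ≤ 56 ✓
13 windows satisfy the condition.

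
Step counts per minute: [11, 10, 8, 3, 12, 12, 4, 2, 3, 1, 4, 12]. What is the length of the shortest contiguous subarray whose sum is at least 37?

Extend right; whenever the sum reaches 37, record the length and shrink from the left:
add 11: running sum 11 < 37
add 10: running sum 21 < 37
add 8: running sum 29 < 37
add 3: running sum 32 < 37
add 12: shortest ending here [11, 10, 8, 3, 12] sum 44, len 5
add 12: shortest ending here [10, 8, 3, 12, 12] sum 45, len 5
add 4: shortest ending here [8, 3, 12, 12, 4] sum 39, len 5
add 2: shortest ending here [8, 3, 12, 12, 4, 2] sum 41, len 6
add 3: shortest ending here [8, 3, 12, 12, 4, 2, 3] sum 44, len 7
add 1: shortest ending here [3, 12, 12, 4, 2, 3, 1] sum 37, len 7
add 4: shortest ending here [12, 12, 4, 2, 3, 1, 4] sum 38, len 7
add 12: shortest ending here [12, 4, 2, 3, 1, 4, 12] sum 38, len 7
Shortest qualifying length: 5.

5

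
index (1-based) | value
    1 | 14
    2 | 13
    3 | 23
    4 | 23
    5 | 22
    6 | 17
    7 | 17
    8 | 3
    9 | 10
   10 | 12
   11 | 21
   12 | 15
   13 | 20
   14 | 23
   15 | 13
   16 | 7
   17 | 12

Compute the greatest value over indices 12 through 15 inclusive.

23

Elements at indices 12..15: 15, 20, 23, 13
max(15, 20, 23, 13) = 23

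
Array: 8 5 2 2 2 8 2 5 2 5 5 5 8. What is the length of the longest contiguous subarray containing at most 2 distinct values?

Extend right; when distinct count exceeds 2, shrink from the left:
add 8: window [8] (1 distinct), len 1
add 5: window [8, 5] (2 distinct), len 2
add 2: window [5, 2] (2 distinct), len 2
add 2: window [5, 2, 2] (2 distinct), len 3
add 2: window [5, 2, 2, 2] (2 distinct), len 4
add 8: window [2, 2, 2, 8] (2 distinct), len 4
add 2: window [2, 2, 2, 8, 2] (2 distinct), len 5
add 5: window [2, 5] (2 distinct), len 2
add 2: window [2, 5, 2] (2 distinct), len 3
add 5: window [2, 5, 2, 5] (2 distinct), len 4
add 5: window [2, 5, 2, 5, 5] (2 distinct), len 5
add 5: window [2, 5, 2, 5, 5, 5] (2 distinct), len 6
add 8: window [5, 5, 5, 8] (2 distinct), len 4
Longest length with ≤2 distinct: 6.

6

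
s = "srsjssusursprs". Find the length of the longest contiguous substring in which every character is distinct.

4

add s: [s] len 1
add r: [s, r] len 2
add s (repeat s, move left end past it): [r, s] len 2
add j: [r, s, j] len 3
add s (repeat s, move left end past it): [j, s] len 2
add s (repeat s, move left end past it): [s] len 1
add u: [s, u] len 2
add s (repeat s, move left end past it): [u, s] len 2
add u (repeat u, move left end past it): [s, u] len 2
add r: [s, u, r] len 3
add s (repeat s, move left end past it): [u, r, s] len 3
add p: [u, r, s, p] len 4
add r (repeat r, move left end past it): [s, p, r] len 3
add s (repeat s, move left end past it): [p, r, s] len 3
Longest all-distinct length: 4.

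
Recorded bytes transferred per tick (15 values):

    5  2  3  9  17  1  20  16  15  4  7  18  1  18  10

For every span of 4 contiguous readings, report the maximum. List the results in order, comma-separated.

[5, 2, 3, 9] → max 9
[2, 3, 9, 17] → max 17
[3, 9, 17, 1] → max 17
[9, 17, 1, 20] → max 20
[17, 1, 20, 16] → max 20
[1, 20, 16, 15] → max 20
[20, 16, 15, 4] → max 20
[16, 15, 4, 7] → max 16
[15, 4, 7, 18] → max 18
[4, 7, 18, 1] → max 18
[7, 18, 1, 18] → max 18
[18, 1, 18, 10] → max 18

9, 17, 17, 20, 20, 20, 20, 16, 18, 18, 18, 18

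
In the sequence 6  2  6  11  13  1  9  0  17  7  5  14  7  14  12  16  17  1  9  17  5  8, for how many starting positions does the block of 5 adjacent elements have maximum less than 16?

6

(6, 2, 6, 11, 13) → max 13  < 16 ✓
(2, 6, 11, 13, 1) → max 13  < 16 ✓
(6, 11, 13, 1, 9) → max 13  < 16 ✓
(11, 13, 1, 9, 0) → max 13  < 16 ✓
(13, 1, 9, 0, 17) → max 17
(1, 9, 0, 17, 7) → max 17
(9, 0, 17, 7, 5) → max 17
(0, 17, 7, 5, 14) → max 17
(17, 7, 5, 14, 7) → max 17
(7, 5, 14, 7, 14) → max 14  < 16 ✓
(5, 14, 7, 14, 12) → max 14  < 16 ✓
(14, 7, 14, 12, 16) → max 16
(7, 14, 12, 16, 17) → max 17
(14, 12, 16, 17, 1) → max 17
(12, 16, 17, 1, 9) → max 17
(16, 17, 1, 9, 17) → max 17
(17, 1, 9, 17, 5) → max 17
(1, 9, 17, 5, 8) → max 17
6 windows satisfy the condition.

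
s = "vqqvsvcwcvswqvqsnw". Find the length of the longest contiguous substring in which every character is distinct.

[v] len 1
[v, q] len 2
[q] len 1
[q, v] len 2
[q, v, s] len 3
[s, v] len 2
[s, v, c] len 3
[s, v, c, w] len 4
[w, c] len 2
[w, c, v] len 3
[w, c, v, s] len 4
[c, v, s, w] len 4
[c, v, s, w, q] len 5
[s, w, q, v] len 4
[v, q] len 2
[v, q, s] len 3
[v, q, s, n] len 4
[v, q, s, n, w] len 5
Longest all-distinct length: 5.

5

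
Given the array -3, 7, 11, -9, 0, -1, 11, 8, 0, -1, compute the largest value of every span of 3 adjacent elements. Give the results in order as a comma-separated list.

Sliding a size-3 window across the 10 values:
-3 7 11 → max 11
7 11 -9 → max 11
11 -9 0 → max 11
-9 0 -1 → max 0
0 -1 11 → max 11
-1 11 8 → max 11
11 8 0 → max 11
8 0 -1 → max 8

11, 11, 11, 0, 11, 11, 11, 8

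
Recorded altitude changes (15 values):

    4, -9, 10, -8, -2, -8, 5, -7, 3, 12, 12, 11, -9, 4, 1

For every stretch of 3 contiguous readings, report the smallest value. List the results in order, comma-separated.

Sliding a size-3 window across the 15 values:
[4, -9, 10] → min -9
[-9, 10, -8] → min -9
[10, -8, -2] → min -8
[-8, -2, -8] → min -8
[-2, -8, 5] → min -8
[-8, 5, -7] → min -8
[5, -7, 3] → min -7
[-7, 3, 12] → min -7
[3, 12, 12] → min 3
[12, 12, 11] → min 11
[12, 11, -9] → min -9
[11, -9, 4] → min -9
[-9, 4, 1] → min -9

-9, -9, -8, -8, -8, -8, -7, -7, 3, 11, -9, -9, -9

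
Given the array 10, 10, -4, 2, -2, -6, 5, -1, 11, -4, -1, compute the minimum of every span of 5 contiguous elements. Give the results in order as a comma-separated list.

Sliding a size-5 window across the 11 values:
(10, 10, -4, 2, -2) → min -4
(10, -4, 2, -2, -6) → min -6
(-4, 2, -2, -6, 5) → min -6
(2, -2, -6, 5, -1) → min -6
(-2, -6, 5, -1, 11) → min -6
(-6, 5, -1, 11, -4) → min -6
(5, -1, 11, -4, -1) → min -4

-4, -6, -6, -6, -6, -6, -4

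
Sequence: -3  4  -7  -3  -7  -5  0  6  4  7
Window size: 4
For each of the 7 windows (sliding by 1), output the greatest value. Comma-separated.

Sliding a size-4 window across the 10 values:
[-3, 4, -7, -3] → max 4
[4, -7, -3, -7] → max 4
[-7, -3, -7, -5] → max -3
[-3, -7, -5, 0] → max 0
[-7, -5, 0, 6] → max 6
[-5, 0, 6, 4] → max 6
[0, 6, 4, 7] → max 7

4, 4, -3, 0, 6, 6, 7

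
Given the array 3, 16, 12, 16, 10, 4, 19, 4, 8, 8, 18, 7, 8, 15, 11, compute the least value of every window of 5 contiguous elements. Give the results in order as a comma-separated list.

Sliding a size-5 window across the 15 values:
[3, 16, 12, 16, 10] → min 3
[16, 12, 16, 10, 4] → min 4
[12, 16, 10, 4, 19] → min 4
[16, 10, 4, 19, 4] → min 4
[10, 4, 19, 4, 8] → min 4
[4, 19, 4, 8, 8] → min 4
[19, 4, 8, 8, 18] → min 4
[4, 8, 8, 18, 7] → min 4
[8, 8, 18, 7, 8] → min 7
[8, 18, 7, 8, 15] → min 7
[18, 7, 8, 15, 11] → min 7

3, 4, 4, 4, 4, 4, 4, 4, 7, 7, 7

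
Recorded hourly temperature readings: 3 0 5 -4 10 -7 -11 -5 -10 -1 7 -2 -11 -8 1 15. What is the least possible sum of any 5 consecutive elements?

(3, 0, 5, -4, 10) → sum 14
(0, 5, -4, 10, -7) → sum 4
(5, -4, 10, -7, -11) → sum -7
(-4, 10, -7, -11, -5) → sum -17
(10, -7, -11, -5, -10) → sum -23
(-7, -11, -5, -10, -1) → sum -34
(-11, -5, -10, -1, 7) → sum -20
(-5, -10, -1, 7, -2) → sum -11
(-10, -1, 7, -2, -11) → sum -17
(-1, 7, -2, -11, -8) → sum -15
(7, -2, -11, -8, 1) → sum -13
(-2, -11, -8, 1, 15) → sum -5
Least of these is -34.

-34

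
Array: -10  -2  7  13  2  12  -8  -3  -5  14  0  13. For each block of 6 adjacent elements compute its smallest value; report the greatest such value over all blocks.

-8

Window mins for each of the 7 positions:
[-10, -2, 7, 13, 2, 12] → min -10
[-2, 7, 13, 2, 12, -8] → min -8
[7, 13, 2, 12, -8, -3] → min -8
[13, 2, 12, -8, -3, -5] → min -8
[2, 12, -8, -3, -5, 14] → min -8
[12, -8, -3, -5, 14, 0] → min -8
[-8, -3, -5, 14, 0, 13] → min -8
Greatest of these is -8.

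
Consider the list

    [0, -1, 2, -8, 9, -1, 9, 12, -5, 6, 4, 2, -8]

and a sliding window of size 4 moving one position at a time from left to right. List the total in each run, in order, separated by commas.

Sliding a size-4 window across the 13 values:
(0, -1, 2, -8) → sum -7
(-1, 2, -8, 9) → sum 2
(2, -8, 9, -1) → sum 2
(-8, 9, -1, 9) → sum 9
(9, -1, 9, 12) → sum 29
(-1, 9, 12, -5) → sum 15
(9, 12, -5, 6) → sum 22
(12, -5, 6, 4) → sum 17
(-5, 6, 4, 2) → sum 7
(6, 4, 2, -8) → sum 4

-7, 2, 2, 9, 29, 15, 22, 17, 7, 4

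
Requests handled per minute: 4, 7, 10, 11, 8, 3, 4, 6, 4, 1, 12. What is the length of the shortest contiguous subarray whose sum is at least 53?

8

add 4: running sum 4 < 53
add 7: running sum 11 < 53
add 10: running sum 21 < 53
add 11: running sum 32 < 53
add 8: running sum 40 < 53
add 3: running sum 43 < 53
add 4: running sum 47 < 53
add 6: shortest ending here [4, 7, 10, 11, 8, 3, 4, 6] sum 53, len 8
add 4: shortest ending here [7, 10, 11, 8, 3, 4, 6, 4] sum 53, len 8
add 1: shortest ending here [7, 10, 11, 8, 3, 4, 6, 4, 1] sum 54, len 9
add 12: shortest ending here [10, 11, 8, 3, 4, 6, 4, 1, 12] sum 59, len 9
Shortest qualifying length: 8.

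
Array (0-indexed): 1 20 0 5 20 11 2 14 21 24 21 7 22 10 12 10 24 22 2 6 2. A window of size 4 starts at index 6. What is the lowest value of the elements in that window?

Elements at indices 6..9: 2, 14, 21, 24
min(2, 14, 21, 24) = 2

2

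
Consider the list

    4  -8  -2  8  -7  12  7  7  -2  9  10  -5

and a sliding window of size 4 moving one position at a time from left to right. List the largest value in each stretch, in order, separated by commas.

(4, -8, -2, 8) → max 8
(-8, -2, 8, -7) → max 8
(-2, 8, -7, 12) → max 12
(8, -7, 12, 7) → max 12
(-7, 12, 7, 7) → max 12
(12, 7, 7, -2) → max 12
(7, 7, -2, 9) → max 9
(7, -2, 9, 10) → max 10
(-2, 9, 10, -5) → max 10

8, 8, 12, 12, 12, 12, 9, 10, 10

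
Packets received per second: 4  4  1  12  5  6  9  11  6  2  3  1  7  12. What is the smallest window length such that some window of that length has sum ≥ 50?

7

Extend right; whenever the sum reaches 50, record the length and shrink from the left:
add 4: running sum 4 < 50
add 4: running sum 8 < 50
add 1: running sum 9 < 50
add 12: running sum 21 < 50
add 5: running sum 26 < 50
add 6: running sum 32 < 50
add 9: running sum 41 < 50
add 11: shortest ending here [4, 4, 1, 12, 5, 6, 9, 11] sum 52, len 8
add 6: shortest ending here [1, 12, 5, 6, 9, 11, 6] sum 50, len 7
add 2: shortest ending here [12, 5, 6, 9, 11, 6, 2] sum 51, len 7
add 3: shortest ending here [12, 5, 6, 9, 11, 6, 2, 3] sum 54, len 8
add 1: shortest ending here [12, 5, 6, 9, 11, 6, 2, 3, 1] sum 55, len 9
add 7: shortest ending here [5, 6, 9, 11, 6, 2, 3, 1, 7] sum 50, len 9
add 12: shortest ending here [9, 11, 6, 2, 3, 1, 7, 12] sum 51, len 8
Shortest qualifying length: 7.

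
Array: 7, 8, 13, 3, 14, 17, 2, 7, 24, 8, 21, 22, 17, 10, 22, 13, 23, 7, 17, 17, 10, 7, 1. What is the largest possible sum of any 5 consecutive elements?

Window sums for each of the 19 positions:
7 8 13 3 14 → sum 45
8 13 3 14 17 → sum 55
13 3 14 17 2 → sum 49
3 14 17 2 7 → sum 43
14 17 2 7 24 → sum 64
17 2 7 24 8 → sum 58
2 7 24 8 21 → sum 62
7 24 8 21 22 → sum 82
24 8 21 22 17 → sum 92
8 21 22 17 10 → sum 78
21 22 17 10 22 → sum 92
22 17 10 22 13 → sum 84
17 10 22 13 23 → sum 85
10 22 13 23 7 → sum 75
22 13 23 7 17 → sum 82
13 23 7 17 17 → sum 77
23 7 17 17 10 → sum 74
7 17 17 10 7 → sum 58
17 17 10 7 1 → sum 52
Largest of these is 92.

92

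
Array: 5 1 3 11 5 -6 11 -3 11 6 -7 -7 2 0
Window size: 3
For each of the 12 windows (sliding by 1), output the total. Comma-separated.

Sliding a size-3 window across the 14 values:
5 1 3 → sum 9
1 3 11 → sum 15
3 11 5 → sum 19
11 5 -6 → sum 10
5 -6 11 → sum 10
-6 11 -3 → sum 2
11 -3 11 → sum 19
-3 11 6 → sum 14
11 6 -7 → sum 10
6 -7 -7 → sum -8
-7 -7 2 → sum -12
-7 2 0 → sum -5

9, 15, 19, 10, 10, 2, 19, 14, 10, -8, -12, -5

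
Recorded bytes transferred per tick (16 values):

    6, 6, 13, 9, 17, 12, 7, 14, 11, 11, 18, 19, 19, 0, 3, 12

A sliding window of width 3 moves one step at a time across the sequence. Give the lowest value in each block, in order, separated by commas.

6 6 13 → min 6
6 13 9 → min 6
13 9 17 → min 9
9 17 12 → min 9
17 12 7 → min 7
12 7 14 → min 7
7 14 11 → min 7
14 11 11 → min 11
11 11 18 → min 11
11 18 19 → min 11
18 19 19 → min 18
19 19 0 → min 0
19 0 3 → min 0
0 3 12 → min 0

6, 6, 9, 9, 7, 7, 7, 11, 11, 11, 18, 0, 0, 0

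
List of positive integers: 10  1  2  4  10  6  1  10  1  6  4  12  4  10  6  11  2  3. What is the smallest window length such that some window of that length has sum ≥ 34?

5

Extend right; whenever the sum reaches 34, record the length and shrink from the left:
add 10: running sum 10 < 34
add 1: running sum 11 < 34
add 2: running sum 13 < 34
add 4: running sum 17 < 34
add 10: running sum 27 < 34
add 6: running sum 33 < 34
end 6: [10, 1, 2, 4, 10, 6, 1] sum 34, len 7
end 7: [1, 2, 4, 10, 6, 1, 10] sum 34, len 7
end 8: [2, 4, 10, 6, 1, 10, 1] sum 34, len 7
end 9: [10, 6, 1, 10, 1, 6] sum 34, len 6
end 10: [10, 6, 1, 10, 1, 6, 4] sum 38, len 7
end 11: [1, 10, 1, 6, 4, 12] sum 34, len 6
end 12: [10, 1, 6, 4, 12, 4] sum 37, len 6
end 13: [6, 4, 12, 4, 10] sum 36, len 5
end 14: [4, 12, 4, 10, 6] sum 36, len 5
end 15: [12, 4, 10, 6, 11] sum 43, len 5
end 16: [12, 4, 10, 6, 11, 2] sum 45, len 6
end 17: [4, 10, 6, 11, 2, 3] sum 36, len 6
Shortest qualifying length: 5.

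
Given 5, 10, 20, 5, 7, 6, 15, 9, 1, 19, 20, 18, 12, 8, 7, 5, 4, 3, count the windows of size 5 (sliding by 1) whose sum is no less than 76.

5 10 20 5 7 → sum 47
10 20 5 7 6 → sum 48
20 5 7 6 15 → sum 53
5 7 6 15 9 → sum 42
7 6 15 9 1 → sum 38
6 15 9 1 19 → sum 50
15 9 1 19 20 → sum 64
9 1 19 20 18 → sum 67
1 19 20 18 12 → sum 70
19 20 18 12 8 → sum 77  ≥ 76 ✓
20 18 12 8 7 → sum 65
18 12 8 7 5 → sum 50
12 8 7 5 4 → sum 36
8 7 5 4 3 → sum 27
1 window satisfy the condition.

1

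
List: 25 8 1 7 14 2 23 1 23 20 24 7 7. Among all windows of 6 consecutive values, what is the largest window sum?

98

Each size-6 window and its sum:
25 8 1 7 14 2 → sum 57
8 1 7 14 2 23 → sum 55
1 7 14 2 23 1 → sum 48
7 14 2 23 1 23 → sum 70
14 2 23 1 23 20 → sum 83
2 23 1 23 20 24 → sum 93
23 1 23 20 24 7 → sum 98
1 23 20 24 7 7 → sum 82
Largest of these is 98.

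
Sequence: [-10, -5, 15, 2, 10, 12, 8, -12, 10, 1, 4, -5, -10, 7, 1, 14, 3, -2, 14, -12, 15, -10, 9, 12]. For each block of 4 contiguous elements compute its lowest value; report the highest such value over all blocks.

Window mins for each of the 21 positions:
(-10, -5, 15, 2) → min -10
(-5, 15, 2, 10) → min -5
(15, 2, 10, 12) → min 2
(2, 10, 12, 8) → min 2
(10, 12, 8, -12) → min -12
(12, 8, -12, 10) → min -12
(8, -12, 10, 1) → min -12
(-12, 10, 1, 4) → min -12
(10, 1, 4, -5) → min -5
(1, 4, -5, -10) → min -10
(4, -5, -10, 7) → min -10
(-5, -10, 7, 1) → min -10
(-10, 7, 1, 14) → min -10
(7, 1, 14, 3) → min 1
(1, 14, 3, -2) → min -2
(14, 3, -2, 14) → min -2
(3, -2, 14, -12) → min -12
(-2, 14, -12, 15) → min -12
(14, -12, 15, -10) → min -12
(-12, 15, -10, 9) → min -12
(15, -10, 9, 12) → min -10
Highest of these is 2.

2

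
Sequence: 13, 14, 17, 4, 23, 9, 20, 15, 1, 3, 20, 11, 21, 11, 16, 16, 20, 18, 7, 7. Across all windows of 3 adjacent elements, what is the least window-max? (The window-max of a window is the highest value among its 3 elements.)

15

(13, 14, 17) → max 17
(14, 17, 4) → max 17
(17, 4, 23) → max 23
(4, 23, 9) → max 23
(23, 9, 20) → max 23
(9, 20, 15) → max 20
(20, 15, 1) → max 20
(15, 1, 3) → max 15
(1, 3, 20) → max 20
(3, 20, 11) → max 20
(20, 11, 21) → max 21
(11, 21, 11) → max 21
(21, 11, 16) → max 21
(11, 16, 16) → max 16
(16, 16, 20) → max 20
(16, 20, 18) → max 20
(20, 18, 7) → max 20
(18, 7, 7) → max 18
Least of these is 15.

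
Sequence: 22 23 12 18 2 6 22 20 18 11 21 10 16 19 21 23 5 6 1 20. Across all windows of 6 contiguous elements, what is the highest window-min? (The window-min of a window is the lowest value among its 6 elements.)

(22, 23, 12, 18, 2, 6) → min 2
(23, 12, 18, 2, 6, 22) → min 2
(12, 18, 2, 6, 22, 20) → min 2
(18, 2, 6, 22, 20, 18) → min 2
(2, 6, 22, 20, 18, 11) → min 2
(6, 22, 20, 18, 11, 21) → min 6
(22, 20, 18, 11, 21, 10) → min 10
(20, 18, 11, 21, 10, 16) → min 10
(18, 11, 21, 10, 16, 19) → min 10
(11, 21, 10, 16, 19, 21) → min 10
(21, 10, 16, 19, 21, 23) → min 10
(10, 16, 19, 21, 23, 5) → min 5
(16, 19, 21, 23, 5, 6) → min 5
(19, 21, 23, 5, 6, 1) → min 1
(21, 23, 5, 6, 1, 20) → min 1
Highest of these is 10.

10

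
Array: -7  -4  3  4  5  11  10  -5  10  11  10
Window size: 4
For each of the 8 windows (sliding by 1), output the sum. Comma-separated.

-4, 8, 23, 30, 21, 26, 26, 26

Sliding a size-4 window across the 11 values:
-7 -4 3 4 → sum -4
-4 3 4 5 → sum 8
3 4 5 11 → sum 23
4 5 11 10 → sum 30
5 11 10 -5 → sum 21
11 10 -5 10 → sum 26
10 -5 10 11 → sum 26
-5 10 11 10 → sum 26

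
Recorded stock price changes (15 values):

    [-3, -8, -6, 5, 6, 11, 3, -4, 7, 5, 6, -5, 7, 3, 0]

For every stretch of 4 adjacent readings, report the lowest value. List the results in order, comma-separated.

-8, -8, -6, 3, -4, -4, -4, -4, -5, -5, -5, -5

(-3, -8, -6, 5) → min -8
(-8, -6, 5, 6) → min -8
(-6, 5, 6, 11) → min -6
(5, 6, 11, 3) → min 3
(6, 11, 3, -4) → min -4
(11, 3, -4, 7) → min -4
(3, -4, 7, 5) → min -4
(-4, 7, 5, 6) → min -4
(7, 5, 6, -5) → min -5
(5, 6, -5, 7) → min -5
(6, -5, 7, 3) → min -5
(-5, 7, 3, 0) → min -5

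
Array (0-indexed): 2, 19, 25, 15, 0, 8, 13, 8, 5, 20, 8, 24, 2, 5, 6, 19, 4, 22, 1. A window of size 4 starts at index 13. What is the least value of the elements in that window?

4

Elements at indices 13..16: 5, 6, 19, 4
min(5, 6, 19, 4) = 4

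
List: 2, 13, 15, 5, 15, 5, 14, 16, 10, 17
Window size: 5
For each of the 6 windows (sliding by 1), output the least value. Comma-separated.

2 13 15 5 15 → min 2
13 15 5 15 5 → min 5
15 5 15 5 14 → min 5
5 15 5 14 16 → min 5
15 5 14 16 10 → min 5
5 14 16 10 17 → min 5

2, 5, 5, 5, 5, 5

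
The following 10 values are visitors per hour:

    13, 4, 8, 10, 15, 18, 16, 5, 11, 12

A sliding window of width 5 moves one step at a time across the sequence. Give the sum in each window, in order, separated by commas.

50, 55, 67, 64, 65, 62

13 4 8 10 15 → sum 50
4 8 10 15 18 → sum 55
8 10 15 18 16 → sum 67
10 15 18 16 5 → sum 64
15 18 16 5 11 → sum 65
18 16 5 11 12 → sum 62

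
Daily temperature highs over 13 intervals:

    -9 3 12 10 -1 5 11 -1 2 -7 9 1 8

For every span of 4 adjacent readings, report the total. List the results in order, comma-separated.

16, 24, 26, 25, 14, 17, 5, 3, 5, 11

Sliding a size-4 window across the 13 values:
(-9, 3, 12, 10) → sum 16
(3, 12, 10, -1) → sum 24
(12, 10, -1, 5) → sum 26
(10, -1, 5, 11) → sum 25
(-1, 5, 11, -1) → sum 14
(5, 11, -1, 2) → sum 17
(11, -1, 2, -7) → sum 5
(-1, 2, -7, 9) → sum 3
(2, -7, 9, 1) → sum 5
(-7, 9, 1, 8) → sum 11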